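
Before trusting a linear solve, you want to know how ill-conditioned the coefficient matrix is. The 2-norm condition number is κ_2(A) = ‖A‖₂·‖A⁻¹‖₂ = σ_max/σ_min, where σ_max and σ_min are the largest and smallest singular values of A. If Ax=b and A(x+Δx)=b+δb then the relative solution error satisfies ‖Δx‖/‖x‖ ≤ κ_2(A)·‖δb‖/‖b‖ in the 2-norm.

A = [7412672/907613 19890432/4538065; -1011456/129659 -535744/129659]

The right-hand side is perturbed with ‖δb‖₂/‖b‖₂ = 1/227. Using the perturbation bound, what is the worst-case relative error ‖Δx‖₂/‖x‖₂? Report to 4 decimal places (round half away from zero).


AᵀA = [7349571584/57617777 19598671872/288088885; 19598671872/288088885 52264865792/1440444425]; tr = 13882597376/84732025, det = 16777216/84732025
char-poly roots: 4096/25 and 4096/3389281
κ_2(A) = √(λ_max/λ_min) = √((4096/25) / (4096/3389281)) = 368.2000
bound on ‖Δx‖/‖x‖: κ·ε = 368.2000·1/227 = 1.6220

1.6220


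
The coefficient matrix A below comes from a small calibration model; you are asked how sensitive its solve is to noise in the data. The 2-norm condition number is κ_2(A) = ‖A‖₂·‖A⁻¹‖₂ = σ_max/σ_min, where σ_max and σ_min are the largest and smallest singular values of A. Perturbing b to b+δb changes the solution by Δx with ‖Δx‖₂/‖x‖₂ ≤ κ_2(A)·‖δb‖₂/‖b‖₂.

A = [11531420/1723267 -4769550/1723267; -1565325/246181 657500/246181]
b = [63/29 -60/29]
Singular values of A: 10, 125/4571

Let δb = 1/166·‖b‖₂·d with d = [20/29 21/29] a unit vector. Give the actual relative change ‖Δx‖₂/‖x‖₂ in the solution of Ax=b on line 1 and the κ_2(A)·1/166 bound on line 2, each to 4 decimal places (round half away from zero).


2.2029
2.2029

σ_max = 10, σ_min = 125/4571
condition number: 10 ÷ (125/4571) = 365.6800
bound on ‖Δx‖/‖x‖: κ·ε = 365.6800·1/166 = 2.2029
solve Ax = b  →  x = [0.2769 -0.1154]
‖b‖₂ = 3.0000 and ‖x‖₂ = 0.3000
Δx = A⁻¹·δb where δb = 1/166·3.0000·d; ‖Δx‖ = 0.6609
realised ‖Δx‖/‖x‖ = 2.2029
realised/bound = 1 exactly: the bound is attained for this b and d


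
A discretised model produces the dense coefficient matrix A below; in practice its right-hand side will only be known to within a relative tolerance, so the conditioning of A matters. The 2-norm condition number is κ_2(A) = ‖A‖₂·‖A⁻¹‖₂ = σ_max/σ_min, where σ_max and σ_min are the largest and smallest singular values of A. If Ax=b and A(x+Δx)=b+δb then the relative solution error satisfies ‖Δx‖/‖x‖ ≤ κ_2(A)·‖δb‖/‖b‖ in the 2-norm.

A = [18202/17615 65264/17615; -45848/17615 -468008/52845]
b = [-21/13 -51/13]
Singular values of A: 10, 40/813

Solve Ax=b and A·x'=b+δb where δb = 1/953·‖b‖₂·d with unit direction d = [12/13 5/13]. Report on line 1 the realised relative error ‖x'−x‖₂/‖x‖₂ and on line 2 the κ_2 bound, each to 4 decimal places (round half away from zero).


0.0015
0.2133

from the listed singular values, σ₁ = 10, σ_n = 40/813
κ = σ_max/σ_min = 10/(40/813) = 203.2500
perturbation bound = 203.2500·1/953 = 0.2133
solve Ax = b  →  x = [58.6200 -16.7850]
‖b‖₂ = 4.2426 and ‖x‖₂ = 60.9757
re-solving with b+δb shifts x by Δx of norm 0.0905
relative error = 0.0015
so the bound overstates the realised error by a factor of ≈ 143.7212 (computed from the unrounded values)


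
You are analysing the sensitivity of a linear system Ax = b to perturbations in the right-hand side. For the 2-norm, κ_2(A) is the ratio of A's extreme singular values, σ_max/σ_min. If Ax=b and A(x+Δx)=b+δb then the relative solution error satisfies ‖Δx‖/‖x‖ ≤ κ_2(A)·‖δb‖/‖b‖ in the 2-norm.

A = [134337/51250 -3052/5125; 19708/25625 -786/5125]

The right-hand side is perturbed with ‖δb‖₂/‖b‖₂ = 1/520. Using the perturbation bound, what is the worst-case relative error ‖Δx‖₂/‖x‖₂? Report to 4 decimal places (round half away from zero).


form AᵀA = [31360081/4202500 -352782/210125; -352782/210125 15892/42025] with trace 19601/2500 and determinant 49/15625
char-poly roots: 196/25 and 1/2500
κ = σ_max/σ_min = (14/5)/(1/50) = 140.0000
κ_2(A)·‖δb‖/‖b‖ = 0.2692

0.2692


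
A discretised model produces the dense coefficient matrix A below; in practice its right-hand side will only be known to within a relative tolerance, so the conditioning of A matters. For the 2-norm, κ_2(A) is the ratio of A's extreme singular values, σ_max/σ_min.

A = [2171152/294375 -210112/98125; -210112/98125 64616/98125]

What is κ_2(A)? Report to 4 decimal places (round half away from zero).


235.5000

form AᵀA = [8177959168/138650625 -795063808/46216875; -795063808/46216875 77315648/15405625] with trace 14198080/221841 and determinant 16384/221841
solving λ² − 14198080/221841·λ + 16384/221841 = 0 gives λ = 64, 256/221841
κ = σ_max/σ_min = 8/(16/471) = 235.5000


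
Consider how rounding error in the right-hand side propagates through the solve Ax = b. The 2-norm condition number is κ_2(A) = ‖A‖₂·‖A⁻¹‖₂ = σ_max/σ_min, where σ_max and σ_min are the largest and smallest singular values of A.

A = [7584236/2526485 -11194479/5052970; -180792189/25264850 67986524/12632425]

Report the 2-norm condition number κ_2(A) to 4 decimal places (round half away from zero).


AᵀA = [227443072034209/3776997902500 -42644886870672/944249475625; -42644886870672/944249475625 127938336002641/3776997902500]; tr = 7107628160737/75539958050, det = 2213232025/24172786576
char-poly roots: 9409/100 and 5880625/6043196644
so κ_2 = √((9409/100) / (5880625/6043196644)) = 310.9520

310.9520


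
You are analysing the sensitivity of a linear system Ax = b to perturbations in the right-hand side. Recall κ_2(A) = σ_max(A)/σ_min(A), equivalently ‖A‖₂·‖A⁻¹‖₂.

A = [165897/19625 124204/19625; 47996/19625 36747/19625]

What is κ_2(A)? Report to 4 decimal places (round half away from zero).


345.4000

M = AᵀA = [47720689/616225 35790048/616225; 35790048/616225 26843161/616225]. tr(M)=2982554/24649, det(M)=3025/24649
eigenvalues of AᵀA: λ = (tr ± √(tr²−4·det))/2 = 121, 25/24649
σ_max=√121=11, σ_min=√(25/24649)=(5/157) → κ = 345.4000


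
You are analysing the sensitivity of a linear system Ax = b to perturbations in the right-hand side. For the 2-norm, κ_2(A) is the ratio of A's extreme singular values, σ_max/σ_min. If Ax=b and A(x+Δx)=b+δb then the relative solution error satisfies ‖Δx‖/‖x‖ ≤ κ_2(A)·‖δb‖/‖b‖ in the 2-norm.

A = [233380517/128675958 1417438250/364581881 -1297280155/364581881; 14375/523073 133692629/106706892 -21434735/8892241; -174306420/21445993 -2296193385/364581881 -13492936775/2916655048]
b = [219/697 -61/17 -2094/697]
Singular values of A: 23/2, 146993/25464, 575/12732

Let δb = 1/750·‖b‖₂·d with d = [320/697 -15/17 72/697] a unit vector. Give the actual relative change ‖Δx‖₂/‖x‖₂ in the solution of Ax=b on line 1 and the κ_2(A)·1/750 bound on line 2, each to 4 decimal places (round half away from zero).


σ_max = 23/2, σ_min = 575/12732
κ_2(A) = (23/2) / (575/12732) = 254.6400
bound on ‖Δx‖/‖x‖: κ·ε = 254.6400·1/750 = 0.3395
solve Ax = b  →  x = [-45.6234 42.4394 23.0270]
‖b‖ = 4.6904, ‖x‖ = 66.4292
Δx = A⁻¹·δb where δb = 1/750·4.6904·d; ‖Δx‖ = 0.1385
dividing the unrounded norms, ‖Δx‖/‖x‖ = 0.0021
tightness: 0.0021 against a bound of 0.3395 (unrounded ratio ≈ 0.0061)

0.0021
0.3395


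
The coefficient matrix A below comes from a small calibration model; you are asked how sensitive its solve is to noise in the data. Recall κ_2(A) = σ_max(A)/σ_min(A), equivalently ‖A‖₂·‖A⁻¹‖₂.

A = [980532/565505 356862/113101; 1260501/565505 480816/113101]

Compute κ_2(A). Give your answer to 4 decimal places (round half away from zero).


M = AᵀA = [102012230961/12791836201 191196731880/12791836201; 191196731880/12791836201 358534512900/12791836201]. tr(M)=1593587349/44262409, det(M)=5062500/44262409
solving λ² − 1593587349/44262409·λ + 5062500/44262409 = 0 gives λ = 36, 140625/44262409
κ = σ_max/σ_min = 6/(375/6653) = 106.4480

106.4480


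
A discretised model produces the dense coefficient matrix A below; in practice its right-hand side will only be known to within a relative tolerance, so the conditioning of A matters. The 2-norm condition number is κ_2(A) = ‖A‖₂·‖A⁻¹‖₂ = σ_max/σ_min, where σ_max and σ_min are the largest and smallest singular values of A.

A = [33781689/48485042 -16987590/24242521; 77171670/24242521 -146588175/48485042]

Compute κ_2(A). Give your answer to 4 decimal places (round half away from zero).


163.1120

AᵀA = [14850130347441/1398452883844 -3535491894480/349613220961; -3535491894480/349613220961 13469604941025/1398452883844]; tr = 16836941313/831422642, det = 102515625/6651381136
eigenvalues of AᵀA: λ = (tr ± √(tr²−4·det))/2 = 81/4, 1265625/1662845284
κ_2(A) = √(λ_max/λ_min) = √((81/4) / (1265625/1662845284)) = 163.1120


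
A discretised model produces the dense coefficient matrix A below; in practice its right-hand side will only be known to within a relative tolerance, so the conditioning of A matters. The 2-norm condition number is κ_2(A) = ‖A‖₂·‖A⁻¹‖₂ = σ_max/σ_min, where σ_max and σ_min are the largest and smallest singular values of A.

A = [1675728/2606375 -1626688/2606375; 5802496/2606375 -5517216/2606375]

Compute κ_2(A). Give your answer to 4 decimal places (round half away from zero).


359.5000

AᵀA = [58363238656/10869105025 -11116643328/2173821005; -11116643328/2173821005 52937257984/10869105025]; tr = 26468608/2584805, det = 262144/323100625
eigenvalues of AᵀA: λ = (tr ± √(tr²−4·det))/2 = 256/25, 1024/12924025
κ_2(A) = √(λ_max/λ_min) = √((256/25) / (1024/12924025)) = 359.5000


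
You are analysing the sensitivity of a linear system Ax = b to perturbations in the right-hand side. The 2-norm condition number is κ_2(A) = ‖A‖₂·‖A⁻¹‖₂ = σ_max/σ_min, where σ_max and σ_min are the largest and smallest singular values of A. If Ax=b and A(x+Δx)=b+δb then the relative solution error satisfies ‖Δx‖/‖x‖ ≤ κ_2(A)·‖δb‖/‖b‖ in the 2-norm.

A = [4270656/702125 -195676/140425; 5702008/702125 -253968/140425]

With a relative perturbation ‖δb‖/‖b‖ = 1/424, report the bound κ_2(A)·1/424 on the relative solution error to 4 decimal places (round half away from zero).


0.8078

form AᵀA = [2030055916096/19719180625 -91351698048/3943836125; -91351698048/3943836125 822310736/157753445] with trace 1268795216/11730625 and determinant 29246464/293265625
λ_max, λ_min = (1268795216/11730625 ± √1609786407456205056/137607562890625)/2 = 2704/25, 10816/11730625
σ_max=√(2704/25)=(52/5), σ_min=√(10816/11730625)=(104/3425) → κ = 342.5000
κ_2(A)·‖δb‖/‖b‖ = 0.8078


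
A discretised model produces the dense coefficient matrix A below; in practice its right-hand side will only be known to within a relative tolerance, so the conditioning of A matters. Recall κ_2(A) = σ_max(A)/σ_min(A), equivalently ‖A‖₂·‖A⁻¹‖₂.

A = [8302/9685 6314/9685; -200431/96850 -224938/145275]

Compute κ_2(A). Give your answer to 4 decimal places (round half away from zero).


357.6000

M = AᵀA = [278490569/55502500 156649031/41626875; 156649031/41626875 352467976/124880625]. tr(M)=156651481/19980900, det(M)=2401/4995225
char-poly roots: 196/25 and 49/799236
σ_max=√(196/25)=(14/5), σ_min=√(49/799236)=(7/894) → κ = 357.6000


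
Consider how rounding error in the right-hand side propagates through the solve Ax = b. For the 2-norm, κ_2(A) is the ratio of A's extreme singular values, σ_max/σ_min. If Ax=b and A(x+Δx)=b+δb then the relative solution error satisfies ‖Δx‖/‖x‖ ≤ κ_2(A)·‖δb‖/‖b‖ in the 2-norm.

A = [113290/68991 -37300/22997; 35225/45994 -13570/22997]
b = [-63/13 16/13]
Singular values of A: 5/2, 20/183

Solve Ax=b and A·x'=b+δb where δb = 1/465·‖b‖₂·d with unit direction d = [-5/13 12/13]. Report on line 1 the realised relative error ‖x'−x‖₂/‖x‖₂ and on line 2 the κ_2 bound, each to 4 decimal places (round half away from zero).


0.0036
0.0492

from the listed singular values, σ₁ = 5/2, σ_n = 20/183
condition number: (5/2) ÷ (20/183) = 22.8750
worst-case relative error ≤ 22.8750 × 1/465 = 0.0492
solve Ax = b  →  x = [17.7724 20.9810]
2-norm of b is 5.0000; of x, 27.4966
δb = ε·‖b‖·d = [-0.0041 0.0099]; solving A·Δx = δb gives ‖Δx‖ = 0.0984
relative error = 0.0036
so the bound overstates the realised error by a factor of ≈ 13.7483 (computed from the unrounded values)


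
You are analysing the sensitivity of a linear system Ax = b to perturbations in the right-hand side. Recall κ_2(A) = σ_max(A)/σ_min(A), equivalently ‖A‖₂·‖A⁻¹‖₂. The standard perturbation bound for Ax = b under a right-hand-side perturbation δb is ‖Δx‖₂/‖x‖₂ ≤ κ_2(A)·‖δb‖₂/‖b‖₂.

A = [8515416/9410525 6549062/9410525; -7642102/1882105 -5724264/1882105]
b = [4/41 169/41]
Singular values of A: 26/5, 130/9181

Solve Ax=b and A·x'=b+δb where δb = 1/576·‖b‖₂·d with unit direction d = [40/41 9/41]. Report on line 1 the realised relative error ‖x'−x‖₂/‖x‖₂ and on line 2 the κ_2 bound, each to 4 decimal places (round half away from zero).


0.0072
0.6376

largest singular value 26/5, smallest 130/9181
condition number: (26/5) ÷ (130/9181) = 367.2400
worst-case relative error ≤ 367.2400 × 1/576 = 0.6376
solve Ax = b  →  x = [-42.9892 56.0369]
‖b‖₂ = 4.1231 and ‖x‖₂ = 70.6273
Δx = A⁻¹·δb where δb = 1/576·4.1231·d; ‖Δx‖ = 0.5055
relative error = 0.0072
tightness: 0.0072 against a bound of 0.6376 (unrounded ratio ≈ 0.0112)


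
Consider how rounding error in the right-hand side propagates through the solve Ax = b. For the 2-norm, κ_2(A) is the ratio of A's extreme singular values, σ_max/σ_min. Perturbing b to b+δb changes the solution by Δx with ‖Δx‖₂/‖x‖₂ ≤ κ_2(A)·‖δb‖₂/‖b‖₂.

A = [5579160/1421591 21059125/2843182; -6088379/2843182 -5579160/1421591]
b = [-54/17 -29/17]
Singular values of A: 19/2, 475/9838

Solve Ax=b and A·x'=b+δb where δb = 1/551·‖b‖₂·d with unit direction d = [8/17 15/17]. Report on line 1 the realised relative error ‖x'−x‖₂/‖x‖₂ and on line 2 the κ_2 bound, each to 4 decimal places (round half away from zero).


largest singular value 19/2, smallest 475/9838
κ = σ_max/σ_min = (19/2)/(475/9838) = 196.7600
κ_2(A)·‖δb‖/‖b‖ = 0.3571
solve Ax = b  →  x = [54.7257 -29.4256]
‖b‖₂ = 3.6056 and ‖x‖₂ = 62.1351
δb = ε·‖b‖·d = [0.0031 0.0058]; solving A·Δx = δb gives ‖Δx‖ = 0.1355
realised ‖Δx‖/‖x‖ = 0.0022
so the bound overstates the realised error by a factor of ≈ 163.7152 (computed from the unrounded values)

0.0022
0.3571


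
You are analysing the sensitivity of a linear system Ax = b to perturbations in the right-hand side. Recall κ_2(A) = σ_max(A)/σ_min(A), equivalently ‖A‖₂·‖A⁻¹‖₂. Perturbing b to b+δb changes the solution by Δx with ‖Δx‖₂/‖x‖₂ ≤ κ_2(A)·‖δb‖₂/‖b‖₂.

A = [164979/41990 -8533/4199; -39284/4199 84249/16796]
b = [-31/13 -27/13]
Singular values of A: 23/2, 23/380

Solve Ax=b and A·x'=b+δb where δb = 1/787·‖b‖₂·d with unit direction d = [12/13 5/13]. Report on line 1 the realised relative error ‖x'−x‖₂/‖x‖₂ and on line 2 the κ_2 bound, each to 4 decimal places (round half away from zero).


0.0013
0.2414

from the listed singular values, σ₁ = 23/2, σ_n = 23/380
condition number: (23/2) ÷ (23/380) = 190.0000
worst-case relative error ≤ 190.0000 × 1/787 = 0.2414
solve Ax = b  →  x = [-23.2481 -43.7749]
‖b‖ = 3.1623, ‖x‖ = 49.5653
re-solving with b+δb shifts x by Δx of norm 0.0664
relative error = 0.0013
realised/bound (from unrounded values) ≈ 0.0055


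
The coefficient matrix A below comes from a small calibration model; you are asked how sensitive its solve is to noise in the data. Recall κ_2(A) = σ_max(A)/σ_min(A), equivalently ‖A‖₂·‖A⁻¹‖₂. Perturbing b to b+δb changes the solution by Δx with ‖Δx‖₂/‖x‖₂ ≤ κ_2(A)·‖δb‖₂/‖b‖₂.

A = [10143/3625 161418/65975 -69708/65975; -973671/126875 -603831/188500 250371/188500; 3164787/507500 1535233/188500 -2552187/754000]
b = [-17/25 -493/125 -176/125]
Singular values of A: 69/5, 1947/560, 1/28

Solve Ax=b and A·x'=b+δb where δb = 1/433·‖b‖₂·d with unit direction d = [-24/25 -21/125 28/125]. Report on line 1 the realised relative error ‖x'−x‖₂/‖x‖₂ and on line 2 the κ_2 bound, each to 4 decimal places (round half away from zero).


0.0098
0.8924

largest singular value 69/5, smallest 1/28
κ = σ_max/σ_min = (69/5)/(1/28) = 386.4000
perturbation bound = 386.4000·1/433 = 0.8924
solve Ax = b  →  x = [0.8459 10.0463 26.1474]
2-norm of b is 4.2426; of x, 28.0237
Δx = A⁻¹·δb where δb = 1/433·4.2426·d; ‖Δx‖ = 0.2744
relative error = 0.0098
tightness: 0.0098 against a bound of 0.8924 (unrounded ratio ≈ 0.0110)


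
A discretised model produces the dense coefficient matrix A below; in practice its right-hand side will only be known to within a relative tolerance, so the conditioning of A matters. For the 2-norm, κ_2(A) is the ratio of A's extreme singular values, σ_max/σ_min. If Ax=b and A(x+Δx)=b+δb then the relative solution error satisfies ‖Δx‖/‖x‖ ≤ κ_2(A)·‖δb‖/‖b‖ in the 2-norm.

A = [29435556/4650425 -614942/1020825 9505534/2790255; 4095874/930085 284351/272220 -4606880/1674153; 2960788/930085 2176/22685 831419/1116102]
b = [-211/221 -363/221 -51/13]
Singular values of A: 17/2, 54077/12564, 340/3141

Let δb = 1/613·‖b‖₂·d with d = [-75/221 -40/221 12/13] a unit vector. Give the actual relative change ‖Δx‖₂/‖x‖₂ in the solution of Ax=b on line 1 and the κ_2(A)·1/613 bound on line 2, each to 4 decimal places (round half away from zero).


from the listed singular values, σ₁ = 17/2, σ_n = 340/3141
condition number: (17/2) ÷ (340/3141) = 78.5250
κ_2(A)·‖δb‖/‖b‖ = 0.1281
solve Ax = b  →  x = [1.3101 -26.6712 -7.4307]
‖b‖ = 4.3589, ‖x‖ = 27.7179
Δx = A⁻¹·δb where δb = 1/613·4.3589·d; ‖Δx‖ = 0.0657
relative error = 0.0024
realised/bound (from unrounded values) ≈ 0.0185

0.0024
0.1281


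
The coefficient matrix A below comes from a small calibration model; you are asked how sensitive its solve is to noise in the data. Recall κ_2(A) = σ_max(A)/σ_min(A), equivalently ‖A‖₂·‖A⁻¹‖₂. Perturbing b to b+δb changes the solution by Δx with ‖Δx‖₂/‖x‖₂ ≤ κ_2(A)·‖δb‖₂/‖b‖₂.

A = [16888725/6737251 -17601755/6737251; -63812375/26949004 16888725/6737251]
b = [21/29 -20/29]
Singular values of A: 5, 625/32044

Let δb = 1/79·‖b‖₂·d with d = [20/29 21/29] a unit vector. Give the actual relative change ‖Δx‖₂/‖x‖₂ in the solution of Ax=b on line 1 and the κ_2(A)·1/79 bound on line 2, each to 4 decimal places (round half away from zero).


from the listed singular values, σ₁ = 5, σ_n = 625/32044
condition number: 5 ÷ (625/32044) = 256.3520
perturbation bound = 256.3520·1/79 = 3.2450
solve Ax = b  →  x = [0.1379 -0.1448]
‖b‖ = 1.0000, ‖x‖ = 0.2000
Δx = A⁻¹·δb where δb = 1/79·1.0000·d; ‖Δx‖ = 0.6490
relative error = 3.2450
realised/bound = 1 exactly: the bound is attained for this b and d

3.2450
3.2450


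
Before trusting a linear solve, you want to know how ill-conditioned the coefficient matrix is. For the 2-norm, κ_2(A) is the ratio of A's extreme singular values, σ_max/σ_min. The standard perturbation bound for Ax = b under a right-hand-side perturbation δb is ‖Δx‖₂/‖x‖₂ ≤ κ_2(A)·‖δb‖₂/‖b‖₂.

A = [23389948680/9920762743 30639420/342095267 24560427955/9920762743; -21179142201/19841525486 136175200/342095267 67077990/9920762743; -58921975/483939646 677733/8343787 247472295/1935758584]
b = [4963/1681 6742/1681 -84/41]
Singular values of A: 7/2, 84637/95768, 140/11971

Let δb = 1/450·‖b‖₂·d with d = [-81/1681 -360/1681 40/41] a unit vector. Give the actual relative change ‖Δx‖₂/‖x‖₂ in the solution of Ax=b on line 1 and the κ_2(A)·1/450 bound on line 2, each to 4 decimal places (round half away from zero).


from the listed singular values, σ₁ = 7/2, σ_n = 140/11971
κ = σ_max/σ_min = (7/2)/(140/11971) = 299.2750
κ_2(A)·‖δb‖/‖b‖ = 0.6651
solve Ax = b  →  x = [80.9120 228.4723 -84.1290]
2-norm of b is 5.3852; of x, 256.5620
re-solving with b+δb shifts x by Δx of norm 1.0233
relative error = 0.0040
realised/bound (from unrounded values) ≈ 0.0060

0.0040
0.6651


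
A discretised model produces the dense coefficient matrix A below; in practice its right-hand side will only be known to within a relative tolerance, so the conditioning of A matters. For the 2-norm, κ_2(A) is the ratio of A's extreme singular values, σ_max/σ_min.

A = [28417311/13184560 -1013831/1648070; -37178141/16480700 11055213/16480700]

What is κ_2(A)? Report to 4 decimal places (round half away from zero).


AᵀA = [50302040194081/5167438240000 -1833868378251/645929780000; -1833868378251/645929780000 267542287909/322964890000]; tr = 87332346881/8267901184, det = 446265625/132286418944
char-poly roots: 169/16 and 2640625/8267901184
κ_2(A) = √(λ_max/λ_min) = √((169/16) / (2640625/8267901184)) = 181.8560

181.8560


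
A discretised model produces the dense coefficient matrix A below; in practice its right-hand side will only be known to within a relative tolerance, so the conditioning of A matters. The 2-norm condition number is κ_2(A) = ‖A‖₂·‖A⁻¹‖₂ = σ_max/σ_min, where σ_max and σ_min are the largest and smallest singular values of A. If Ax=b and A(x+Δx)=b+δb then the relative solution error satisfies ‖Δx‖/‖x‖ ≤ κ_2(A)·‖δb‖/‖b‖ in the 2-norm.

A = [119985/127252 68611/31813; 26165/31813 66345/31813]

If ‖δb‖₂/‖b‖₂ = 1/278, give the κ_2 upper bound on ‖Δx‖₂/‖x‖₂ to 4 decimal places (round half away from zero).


form AᵀA = [30142825/19254544 18045135/4813636; 18045135/4813636 10831306/1203409] with trace 203443721/19254544 and determinant 714025/19254544
solving λ² − 203443721/19254544·λ + 714025/19254544 = 0 gives λ = 169/16, 4225/1203409
κ_2(A) = √(λ_max/λ_min) = √((169/16) / (4225/1203409)) = 54.8500
κ_2(A)·‖δb‖/‖b‖ = 0.1973

0.1973


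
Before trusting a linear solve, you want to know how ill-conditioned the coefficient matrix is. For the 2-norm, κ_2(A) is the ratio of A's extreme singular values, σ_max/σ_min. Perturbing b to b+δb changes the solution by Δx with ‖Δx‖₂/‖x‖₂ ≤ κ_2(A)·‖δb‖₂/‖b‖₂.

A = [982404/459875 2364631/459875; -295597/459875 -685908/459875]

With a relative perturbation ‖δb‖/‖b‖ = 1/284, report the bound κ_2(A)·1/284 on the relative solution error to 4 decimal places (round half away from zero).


0.9965

form AᵀA = [1683992329/338376025 808248096/67675205; 808248096/67675205 9699119281/338376025] with trace 13471138/400445 and determinant 707281/50055625
eigenvalues of AᵀA: λ = (tr ± √(tr²−4·det))/2 = 841/25, 841/2002225
κ = σ_max/σ_min = (29/5)/(29/1415) = 283.0000
perturbation bound = 283.0000·1/284 = 0.9965


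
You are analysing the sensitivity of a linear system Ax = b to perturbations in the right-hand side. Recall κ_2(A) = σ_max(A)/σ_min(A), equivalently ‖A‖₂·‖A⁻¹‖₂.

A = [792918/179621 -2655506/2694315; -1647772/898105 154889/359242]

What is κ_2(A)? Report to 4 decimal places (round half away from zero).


252.7500

M = AᵀA = [109071754036/4772737225 -981629642/190909489; -981629642/190909489 198844579801/171818540100]. tr(M)=2454150937/102212100, det(M)=5764801/638825625
λ_max, λ_min = (2454150937/102212100 ± √240899188513262041/417892535456400)/2 = 2401/100, 9604/25553025
σ_max=√(2401/100)=(49/10), σ_min=√(9604/25553025)=(98/5055) → κ = 252.7500


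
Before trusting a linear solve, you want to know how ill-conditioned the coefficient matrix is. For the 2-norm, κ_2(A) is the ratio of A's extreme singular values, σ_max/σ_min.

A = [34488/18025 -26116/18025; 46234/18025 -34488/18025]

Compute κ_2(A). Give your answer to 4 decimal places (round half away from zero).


288.4000

form AᵀA = [133080196/12996025 -99808272/12996025; -99808272/12996025 74858704/12996025] with trace 8317556/519841 and determinant 1600/519841
solving λ² − 8317556/519841·λ + 1600/519841 = 0 gives λ = 16, 100/519841
κ_2(A) = √(λ_max/λ_min) = √(16 / (100/519841)) = 288.4000


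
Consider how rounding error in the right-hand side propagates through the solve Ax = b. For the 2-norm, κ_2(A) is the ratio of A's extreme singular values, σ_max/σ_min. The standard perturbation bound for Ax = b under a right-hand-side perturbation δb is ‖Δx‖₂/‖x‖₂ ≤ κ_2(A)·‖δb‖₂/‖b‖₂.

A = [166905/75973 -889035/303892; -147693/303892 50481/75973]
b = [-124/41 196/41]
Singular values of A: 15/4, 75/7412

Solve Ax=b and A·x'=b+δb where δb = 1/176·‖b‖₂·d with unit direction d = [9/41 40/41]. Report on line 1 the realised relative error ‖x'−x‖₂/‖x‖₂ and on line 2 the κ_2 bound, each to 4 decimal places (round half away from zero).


from the listed singular values, σ₁ = 15/4, σ_n = 75/7412
κ_2(A) = (15/4) / (75/7412) = 370.6000
perturbation bound = 370.6000·1/176 = 2.1057
solve Ax = b  →  x = [315.6053 238.0373]
‖b‖ = 5.6569, ‖x‖ = 395.3081
re-solving with b+δb shifts x by Δx of norm 3.1764
dividing the unrounded norms, ‖Δx‖/‖x‖ = 0.0080
realised/bound (from unrounded values) ≈ 0.0038

0.0080
2.1057


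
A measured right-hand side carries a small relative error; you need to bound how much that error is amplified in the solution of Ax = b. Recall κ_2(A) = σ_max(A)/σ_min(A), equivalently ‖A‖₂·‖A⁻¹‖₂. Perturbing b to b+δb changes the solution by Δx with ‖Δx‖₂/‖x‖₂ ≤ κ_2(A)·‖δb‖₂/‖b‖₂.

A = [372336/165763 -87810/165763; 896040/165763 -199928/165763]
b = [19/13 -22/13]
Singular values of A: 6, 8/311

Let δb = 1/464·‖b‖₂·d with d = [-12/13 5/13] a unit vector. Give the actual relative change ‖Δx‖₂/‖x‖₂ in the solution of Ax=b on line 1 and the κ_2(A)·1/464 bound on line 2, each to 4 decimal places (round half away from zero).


σ_max = 6, σ_min = 8/311
κ_2(A) = 6 / (8/311) = 233.2500
bound on ‖Δx‖/‖x‖: κ·ε = 233.2500·1/464 = 0.5027
solve Ax = b  →  x = [-17.2297 -75.8171]
2-norm of b is 2.2361; of x, 77.7502
re-solving with b+δb shifts x by Δx of norm 0.1873
realised ‖Δx‖/‖x‖ = 0.0024
tightness: 0.0024 against a bound of 0.5027 (unrounded ratio ≈ 0.0048)

0.0024
0.5027


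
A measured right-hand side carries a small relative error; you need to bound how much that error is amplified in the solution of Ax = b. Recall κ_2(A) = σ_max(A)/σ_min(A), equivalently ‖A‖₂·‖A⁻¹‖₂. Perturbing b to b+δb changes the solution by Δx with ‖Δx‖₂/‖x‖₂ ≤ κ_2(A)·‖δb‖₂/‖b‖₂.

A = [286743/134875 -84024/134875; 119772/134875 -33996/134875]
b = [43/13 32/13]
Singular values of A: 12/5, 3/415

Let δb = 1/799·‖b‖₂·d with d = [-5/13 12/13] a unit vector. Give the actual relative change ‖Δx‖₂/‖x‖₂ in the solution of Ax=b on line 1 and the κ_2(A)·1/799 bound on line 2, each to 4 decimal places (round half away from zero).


largest singular value 12/5, smallest 3/415
condition number: (12/5) ÷ (3/415) = 332.0000
perturbation bound = 332.0000·1/799 = 0.4155
solve Ax = b  →  x = [40.3333 132.3333]
‖b‖ = 4.1231, ‖x‖ = 138.3434
Δx = A⁻¹·δb where δb = 1/799·4.1231·d; ‖Δx‖ = 0.7138
relative error = 0.0052
tightness: 0.0052 against a bound of 0.4155 (unrounded ratio ≈ 0.0124)

0.0052
0.4155


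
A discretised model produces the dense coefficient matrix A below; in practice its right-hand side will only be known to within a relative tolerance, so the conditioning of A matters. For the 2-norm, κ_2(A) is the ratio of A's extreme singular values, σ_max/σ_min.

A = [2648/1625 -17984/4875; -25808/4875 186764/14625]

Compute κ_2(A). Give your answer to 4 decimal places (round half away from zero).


M = AᵀA = [1166656/38025 -1679552/22815; -1679552/22815 60466576/342225]. tr(M)=83984/405, det(M)=1024/625
eigenvalues of AᵀA: λ = (tr ± √(tr²−4·det))/2 = 5184/25, 16/2025
so κ_2 = √((5184/25) / (16/2025)) = 162.0000

162.0000


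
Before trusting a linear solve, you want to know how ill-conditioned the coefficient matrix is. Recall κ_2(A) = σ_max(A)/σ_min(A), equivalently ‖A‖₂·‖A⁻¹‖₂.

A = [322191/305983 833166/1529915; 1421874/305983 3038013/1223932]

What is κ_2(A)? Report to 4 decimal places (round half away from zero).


M = AᵀA = [74379141/3276257 396684621/32762570; 396684621/32762570 8462915073/1310502800]. tr(M)=2247915969/77088400, det(M)=531441/77088400
eigenvalues of AᵀA: λ = (tr ± √(tr²−4·det))/2 = 729/25, 729/3083536
σ_max=√(729/25)=(27/5), σ_min=√(729/3083536)=(27/1756) → κ = 351.2000

351.2000


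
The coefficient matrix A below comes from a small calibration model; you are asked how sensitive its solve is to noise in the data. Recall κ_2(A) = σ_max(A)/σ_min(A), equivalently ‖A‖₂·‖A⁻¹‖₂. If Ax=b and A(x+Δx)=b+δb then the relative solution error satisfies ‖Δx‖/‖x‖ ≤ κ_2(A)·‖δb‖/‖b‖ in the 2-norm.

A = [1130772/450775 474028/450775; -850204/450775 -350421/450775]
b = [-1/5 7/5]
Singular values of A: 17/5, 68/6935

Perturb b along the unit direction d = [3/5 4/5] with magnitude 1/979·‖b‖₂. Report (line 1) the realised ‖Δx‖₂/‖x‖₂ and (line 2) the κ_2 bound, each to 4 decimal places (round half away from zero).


σ_max = 17/5, σ_min = 68/6935
κ_2(A) = (17/5) / (68/6935) = 346.7500
κ_2(A)·‖δb‖/‖b‖ = 0.3542
solve Ax = b  →  x = [-39.4966 94.0271]
‖b‖ = 1.4142, ‖x‖ = 101.9857
δb = ε·‖b‖·d = [0.0009 0.0012]; solving A·Δx = δb gives ‖Δx‖ = 0.1473
realised ‖Δx‖/‖x‖ = 0.0014
so the bound overstates the realised error by a factor of ≈ 245.1903 (computed from the unrounded values)

0.0014
0.3542


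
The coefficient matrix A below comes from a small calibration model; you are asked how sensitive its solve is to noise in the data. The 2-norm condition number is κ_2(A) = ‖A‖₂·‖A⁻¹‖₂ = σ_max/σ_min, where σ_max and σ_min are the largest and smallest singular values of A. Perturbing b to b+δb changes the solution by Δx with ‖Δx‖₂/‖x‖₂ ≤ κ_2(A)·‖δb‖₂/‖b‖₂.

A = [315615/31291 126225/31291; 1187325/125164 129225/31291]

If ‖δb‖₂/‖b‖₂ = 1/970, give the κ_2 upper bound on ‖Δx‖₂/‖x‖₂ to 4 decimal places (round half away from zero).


M = AᵀA = [3571398225/18627856 371921625/4656964; 371921625/4656964 38801250/1164241]. tr(M)=24806025/110224, det(M)=1265625/110224
solving λ² − 24806025/110224·λ + 1265625/110224 = 0 gives λ = 225, 5625/110224
σ_max=√225=15, σ_min=√(5625/110224)=(75/332) → κ = 66.4000
worst-case relative error ≤ 66.4000 × 1/970 = 0.0685

0.0685


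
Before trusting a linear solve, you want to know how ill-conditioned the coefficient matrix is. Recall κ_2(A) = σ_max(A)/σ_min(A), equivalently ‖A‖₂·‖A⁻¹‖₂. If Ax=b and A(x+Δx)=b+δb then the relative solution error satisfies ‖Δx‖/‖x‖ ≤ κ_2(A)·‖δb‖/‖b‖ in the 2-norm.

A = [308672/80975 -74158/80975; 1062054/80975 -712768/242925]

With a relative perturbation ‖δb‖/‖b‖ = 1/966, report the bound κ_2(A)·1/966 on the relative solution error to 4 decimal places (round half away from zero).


form AᵀA = [1957179364/10491121 -440357120/10491121; -440357120/10491121 892052644/94420089] with trace 11009320/56169 and determinant 38416/56169
λ_max, λ_min = (11009320/56169 ± √121196495709184/3154956561)/2 = 196, 196/56169
κ_2(A) = √(λ_max/λ_min) = √(196 / (196/56169)) = 237.0000
worst-case relative error ≤ 237.0000 × 1/966 = 0.2453

0.2453


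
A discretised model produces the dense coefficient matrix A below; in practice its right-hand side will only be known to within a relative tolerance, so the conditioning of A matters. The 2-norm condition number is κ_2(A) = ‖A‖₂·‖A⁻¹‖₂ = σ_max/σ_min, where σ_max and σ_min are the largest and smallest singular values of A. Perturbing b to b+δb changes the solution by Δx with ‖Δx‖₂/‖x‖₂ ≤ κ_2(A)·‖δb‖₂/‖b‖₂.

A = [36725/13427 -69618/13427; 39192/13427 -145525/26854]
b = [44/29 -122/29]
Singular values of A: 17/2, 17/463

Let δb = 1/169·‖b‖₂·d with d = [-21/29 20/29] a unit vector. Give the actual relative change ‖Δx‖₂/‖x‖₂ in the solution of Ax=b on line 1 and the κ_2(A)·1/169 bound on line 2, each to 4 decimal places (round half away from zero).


largest singular value 17/2, smallest 17/463
κ_2(A) = (17/2) / (17/463) = 231.5000
perturbation bound = 231.5000·1/169 = 1.3698
solve Ax = b  →  x = [-96.2353 -51.0588]
2-norm of b is 4.4721; of x, 108.9414
Δx = A⁻¹·δb where δb = 1/169·4.4721·d; ‖Δx‖ = 0.7207
dividing the unrounded norms, ‖Δx‖/‖x‖ = 0.0066
realised/bound (from unrounded values) ≈ 0.0048

0.0066
1.3698


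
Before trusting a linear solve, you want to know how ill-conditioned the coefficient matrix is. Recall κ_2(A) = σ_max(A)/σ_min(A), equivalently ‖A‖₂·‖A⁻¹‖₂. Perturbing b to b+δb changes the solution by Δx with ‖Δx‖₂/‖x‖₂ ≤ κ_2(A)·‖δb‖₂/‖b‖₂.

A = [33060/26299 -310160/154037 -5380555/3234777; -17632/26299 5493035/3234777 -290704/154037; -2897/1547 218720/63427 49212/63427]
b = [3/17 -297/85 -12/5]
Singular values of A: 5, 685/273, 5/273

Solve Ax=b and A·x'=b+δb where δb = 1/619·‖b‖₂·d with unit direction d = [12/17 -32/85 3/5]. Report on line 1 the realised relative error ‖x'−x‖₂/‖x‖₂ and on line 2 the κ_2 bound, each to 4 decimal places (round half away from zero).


0.2798
0.4410

from the listed singular values, σ₁ = 5, σ_n = 5/273
κ = σ_max/σ_min = 5/(5/273) = 273.0000
κ_2(A)·‖δb‖/‖b‖ = 0.4410
solve Ax = b  →  x = [0.2824 -0.7790 1.0502]
2-norm of b is 4.2426; of x, 1.3377
with δb = [0.0048 -0.0026 0.0041], A·Δx = δb → ‖Δx‖ = 0.3742
dividing the unrounded norms, ‖Δx‖/‖x‖ = 0.2798
realised/bound (from unrounded values) ≈ 0.6343


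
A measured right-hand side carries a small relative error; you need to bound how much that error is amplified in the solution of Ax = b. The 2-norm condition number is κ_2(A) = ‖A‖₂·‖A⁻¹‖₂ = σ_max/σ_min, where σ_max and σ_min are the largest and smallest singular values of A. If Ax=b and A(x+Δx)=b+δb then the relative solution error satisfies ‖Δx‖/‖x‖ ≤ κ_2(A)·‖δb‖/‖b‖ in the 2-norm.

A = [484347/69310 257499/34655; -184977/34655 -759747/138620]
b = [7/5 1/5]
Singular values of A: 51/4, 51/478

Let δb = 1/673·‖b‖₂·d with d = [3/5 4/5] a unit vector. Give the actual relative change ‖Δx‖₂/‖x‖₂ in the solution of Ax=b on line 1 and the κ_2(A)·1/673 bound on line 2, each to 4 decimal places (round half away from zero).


0.0021
0.1776

σ_max = 51/4, σ_min = 51/478
κ_2(A) = (51/4) / (51/478) = 119.5000
bound on ‖Δx‖/‖x‖: κ·ε = 119.5000·1/673 = 0.1776
solve Ax = b  →  x = [-6.7329 6.5206]
‖b‖ = 1.4142, ‖x‖ = 9.3729
re-solving with b+δb shifts x by Δx of norm 0.0197
relative error = 0.0021
tightness: 0.0021 against a bound of 0.1776 (unrounded ratio ≈ 0.0118)


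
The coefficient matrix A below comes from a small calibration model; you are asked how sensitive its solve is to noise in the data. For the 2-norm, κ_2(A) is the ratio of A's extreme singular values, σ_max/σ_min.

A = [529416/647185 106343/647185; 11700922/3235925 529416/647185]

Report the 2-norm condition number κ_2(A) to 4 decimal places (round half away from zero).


192.5000

form AᵀA = [85614876964/6229155625 3852560232/1245831125; 3852560232/1245831125 34692461/49833245] with trace 53510669/3705625 and determinant 521284/92640625
char-poly roots: 361/25 and 1444/3705625
σ_max=√(361/25)=(19/5), σ_min=√(1444/3705625)=(38/1925) → κ = 192.5000


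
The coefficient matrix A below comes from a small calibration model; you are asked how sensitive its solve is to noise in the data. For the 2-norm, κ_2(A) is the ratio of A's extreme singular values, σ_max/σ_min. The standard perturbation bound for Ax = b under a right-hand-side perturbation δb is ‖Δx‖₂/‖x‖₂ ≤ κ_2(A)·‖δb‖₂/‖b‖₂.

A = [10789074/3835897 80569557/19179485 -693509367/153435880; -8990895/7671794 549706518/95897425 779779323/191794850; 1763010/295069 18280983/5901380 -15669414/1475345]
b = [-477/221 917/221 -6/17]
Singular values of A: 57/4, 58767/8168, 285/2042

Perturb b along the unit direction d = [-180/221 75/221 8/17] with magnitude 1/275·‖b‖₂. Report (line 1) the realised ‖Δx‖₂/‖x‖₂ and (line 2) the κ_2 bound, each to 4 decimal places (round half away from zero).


largest singular value 57/4, smallest 285/2042
κ_2(A) = (57/4) / (285/2042) = 102.1000
worst-case relative error ≤ 102.1000 × 1/275 = 0.3713
solve Ax = b  →  x = [18.8999 -2.4666 9.9462]
‖b‖₂ = 4.6904 and ‖x‖₂ = 21.4992
Δx = A⁻¹·δb where δb = 1/275·4.6904·d; ‖Δx‖ = 0.1222
relative error = 0.0057
so the bound overstates the realised error by a factor of ≈ 65.3171 (computed from the unrounded values)

0.0057
0.3713


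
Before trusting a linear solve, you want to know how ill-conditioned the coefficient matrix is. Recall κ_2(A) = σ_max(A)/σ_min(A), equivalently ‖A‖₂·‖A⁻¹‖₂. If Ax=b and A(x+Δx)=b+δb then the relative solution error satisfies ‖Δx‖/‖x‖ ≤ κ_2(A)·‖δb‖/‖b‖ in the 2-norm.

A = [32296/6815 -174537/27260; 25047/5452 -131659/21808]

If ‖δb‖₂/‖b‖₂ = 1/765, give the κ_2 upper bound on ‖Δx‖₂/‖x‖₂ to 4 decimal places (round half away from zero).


AᵀA = [38492641/883600 -205268877/3534400; -205268877/3534400 1094842969/14137600]; tr = 68429009/565504, det = 366025/565504
λ_max, λ_min = (68429009/565504 ± √4681701318315681/319794774016)/2 = 121, 3025/565504
κ_2(A) = √(λ_max/λ_min) = √(121 / (3025/565504)) = 150.4000
worst-case relative error ≤ 150.4000 × 1/765 = 0.1966

0.1966


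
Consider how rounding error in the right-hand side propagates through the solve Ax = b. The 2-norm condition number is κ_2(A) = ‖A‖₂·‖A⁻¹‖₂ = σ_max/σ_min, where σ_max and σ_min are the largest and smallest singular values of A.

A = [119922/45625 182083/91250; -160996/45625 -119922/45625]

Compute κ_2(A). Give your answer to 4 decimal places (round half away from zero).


AᵀA = [1612039924/83265625 1208993643/83265625; 1208993643/83265625 3627174529/333062500]; tr = 403013369/13322500, det = 58564/3330625
solving λ² − 403013369/13322500·λ + 58564/3330625 = 0 gives λ = 121/4, 1936/3330625
κ = σ_max/σ_min = (11/2)/(44/1825) = 228.1250

228.1250


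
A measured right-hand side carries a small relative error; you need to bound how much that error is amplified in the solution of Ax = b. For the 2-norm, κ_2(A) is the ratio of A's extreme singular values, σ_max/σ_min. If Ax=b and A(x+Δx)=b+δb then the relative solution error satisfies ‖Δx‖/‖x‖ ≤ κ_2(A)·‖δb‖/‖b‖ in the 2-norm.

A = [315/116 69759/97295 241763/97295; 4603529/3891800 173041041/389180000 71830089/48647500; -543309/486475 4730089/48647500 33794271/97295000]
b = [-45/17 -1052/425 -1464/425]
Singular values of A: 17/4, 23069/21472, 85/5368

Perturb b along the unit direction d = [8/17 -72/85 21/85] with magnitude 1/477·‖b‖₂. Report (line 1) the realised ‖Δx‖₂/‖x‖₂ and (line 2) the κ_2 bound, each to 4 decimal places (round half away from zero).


σ_max = 17/4, σ_min = 85/5368
condition number: (17/4) ÷ (85/5368) = 268.4000
worst-case relative error ≤ 268.4000 × 1/477 = 0.5627
solve Ax = b  →  x = [2.0565 -0.8912 -3.0555]
‖b‖₂ = 5.0000 and ‖x‖₂ = 3.7894
δb = ε·‖b‖·d = [0.0049 -0.0089 0.0026]; solving A·Δx = δb gives ‖Δx‖ = 0.6620
dividing the unrounded norms, ‖Δx‖/‖x‖ = 0.1747
realised/bound (from unrounded values) ≈ 0.3105

0.1747
0.5627
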